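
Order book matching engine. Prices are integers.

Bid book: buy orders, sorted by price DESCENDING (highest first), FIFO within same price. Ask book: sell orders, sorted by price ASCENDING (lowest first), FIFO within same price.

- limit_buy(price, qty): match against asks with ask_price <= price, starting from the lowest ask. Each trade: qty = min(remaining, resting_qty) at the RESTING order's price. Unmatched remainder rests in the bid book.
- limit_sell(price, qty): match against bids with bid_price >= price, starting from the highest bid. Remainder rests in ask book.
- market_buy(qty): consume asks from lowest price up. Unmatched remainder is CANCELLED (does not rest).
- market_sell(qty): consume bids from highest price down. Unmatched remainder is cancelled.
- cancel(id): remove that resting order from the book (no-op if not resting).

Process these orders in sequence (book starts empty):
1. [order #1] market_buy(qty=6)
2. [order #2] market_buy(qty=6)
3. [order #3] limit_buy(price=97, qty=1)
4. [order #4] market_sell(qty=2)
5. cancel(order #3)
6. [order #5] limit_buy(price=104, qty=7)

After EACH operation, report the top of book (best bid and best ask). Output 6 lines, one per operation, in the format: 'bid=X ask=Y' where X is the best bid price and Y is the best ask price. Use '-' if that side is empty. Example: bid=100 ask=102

After op 1 [order #1] market_buy(qty=6): fills=none; bids=[-] asks=[-]
After op 2 [order #2] market_buy(qty=6): fills=none; bids=[-] asks=[-]
After op 3 [order #3] limit_buy(price=97, qty=1): fills=none; bids=[#3:1@97] asks=[-]
After op 4 [order #4] market_sell(qty=2): fills=#3x#4:1@97; bids=[-] asks=[-]
After op 5 cancel(order #3): fills=none; bids=[-] asks=[-]
After op 6 [order #5] limit_buy(price=104, qty=7): fills=none; bids=[#5:7@104] asks=[-]

Answer: bid=- ask=-
bid=- ask=-
bid=97 ask=-
bid=- ask=-
bid=- ask=-
bid=104 ask=-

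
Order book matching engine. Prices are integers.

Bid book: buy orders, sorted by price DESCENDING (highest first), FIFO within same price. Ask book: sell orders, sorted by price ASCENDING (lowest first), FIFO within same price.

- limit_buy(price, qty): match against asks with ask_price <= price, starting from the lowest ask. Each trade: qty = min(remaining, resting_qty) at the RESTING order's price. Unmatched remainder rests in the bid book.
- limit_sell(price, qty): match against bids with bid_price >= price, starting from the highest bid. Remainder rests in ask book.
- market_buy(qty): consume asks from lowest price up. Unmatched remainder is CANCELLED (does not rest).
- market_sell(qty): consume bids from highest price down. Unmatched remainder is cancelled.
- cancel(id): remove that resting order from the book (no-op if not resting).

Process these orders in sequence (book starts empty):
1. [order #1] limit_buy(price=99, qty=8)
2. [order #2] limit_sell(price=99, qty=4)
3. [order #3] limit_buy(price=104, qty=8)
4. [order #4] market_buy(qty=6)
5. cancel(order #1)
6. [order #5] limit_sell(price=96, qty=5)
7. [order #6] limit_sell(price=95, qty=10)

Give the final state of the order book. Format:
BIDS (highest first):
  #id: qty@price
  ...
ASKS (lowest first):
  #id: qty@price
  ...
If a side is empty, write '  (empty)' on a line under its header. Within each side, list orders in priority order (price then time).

After op 1 [order #1] limit_buy(price=99, qty=8): fills=none; bids=[#1:8@99] asks=[-]
After op 2 [order #2] limit_sell(price=99, qty=4): fills=#1x#2:4@99; bids=[#1:4@99] asks=[-]
After op 3 [order #3] limit_buy(price=104, qty=8): fills=none; bids=[#3:8@104 #1:4@99] asks=[-]
After op 4 [order #4] market_buy(qty=6): fills=none; bids=[#3:8@104 #1:4@99] asks=[-]
After op 5 cancel(order #1): fills=none; bids=[#3:8@104] asks=[-]
After op 6 [order #5] limit_sell(price=96, qty=5): fills=#3x#5:5@104; bids=[#3:3@104] asks=[-]
After op 7 [order #6] limit_sell(price=95, qty=10): fills=#3x#6:3@104; bids=[-] asks=[#6:7@95]

Answer: BIDS (highest first):
  (empty)
ASKS (lowest first):
  #6: 7@95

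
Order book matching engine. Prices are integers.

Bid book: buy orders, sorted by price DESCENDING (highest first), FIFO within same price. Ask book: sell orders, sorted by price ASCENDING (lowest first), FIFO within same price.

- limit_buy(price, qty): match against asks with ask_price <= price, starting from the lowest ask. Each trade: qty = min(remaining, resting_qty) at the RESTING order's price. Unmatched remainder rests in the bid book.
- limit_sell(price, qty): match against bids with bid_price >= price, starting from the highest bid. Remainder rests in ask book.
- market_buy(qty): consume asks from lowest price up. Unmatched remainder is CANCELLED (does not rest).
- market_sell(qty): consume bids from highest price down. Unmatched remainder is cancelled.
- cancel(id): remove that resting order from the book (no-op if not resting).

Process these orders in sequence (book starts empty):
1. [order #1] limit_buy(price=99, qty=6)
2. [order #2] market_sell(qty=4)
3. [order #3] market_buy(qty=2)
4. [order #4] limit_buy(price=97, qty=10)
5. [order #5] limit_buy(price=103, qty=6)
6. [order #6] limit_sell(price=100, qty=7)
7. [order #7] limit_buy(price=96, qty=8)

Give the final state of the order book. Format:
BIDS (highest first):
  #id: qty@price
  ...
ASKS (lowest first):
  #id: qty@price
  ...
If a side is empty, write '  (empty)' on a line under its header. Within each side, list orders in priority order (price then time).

After op 1 [order #1] limit_buy(price=99, qty=6): fills=none; bids=[#1:6@99] asks=[-]
After op 2 [order #2] market_sell(qty=4): fills=#1x#2:4@99; bids=[#1:2@99] asks=[-]
After op 3 [order #3] market_buy(qty=2): fills=none; bids=[#1:2@99] asks=[-]
After op 4 [order #4] limit_buy(price=97, qty=10): fills=none; bids=[#1:2@99 #4:10@97] asks=[-]
After op 5 [order #5] limit_buy(price=103, qty=6): fills=none; bids=[#5:6@103 #1:2@99 #4:10@97] asks=[-]
After op 6 [order #6] limit_sell(price=100, qty=7): fills=#5x#6:6@103; bids=[#1:2@99 #4:10@97] asks=[#6:1@100]
After op 7 [order #7] limit_buy(price=96, qty=8): fills=none; bids=[#1:2@99 #4:10@97 #7:8@96] asks=[#6:1@100]

Answer: BIDS (highest first):
  #1: 2@99
  #4: 10@97
  #7: 8@96
ASKS (lowest first):
  #6: 1@100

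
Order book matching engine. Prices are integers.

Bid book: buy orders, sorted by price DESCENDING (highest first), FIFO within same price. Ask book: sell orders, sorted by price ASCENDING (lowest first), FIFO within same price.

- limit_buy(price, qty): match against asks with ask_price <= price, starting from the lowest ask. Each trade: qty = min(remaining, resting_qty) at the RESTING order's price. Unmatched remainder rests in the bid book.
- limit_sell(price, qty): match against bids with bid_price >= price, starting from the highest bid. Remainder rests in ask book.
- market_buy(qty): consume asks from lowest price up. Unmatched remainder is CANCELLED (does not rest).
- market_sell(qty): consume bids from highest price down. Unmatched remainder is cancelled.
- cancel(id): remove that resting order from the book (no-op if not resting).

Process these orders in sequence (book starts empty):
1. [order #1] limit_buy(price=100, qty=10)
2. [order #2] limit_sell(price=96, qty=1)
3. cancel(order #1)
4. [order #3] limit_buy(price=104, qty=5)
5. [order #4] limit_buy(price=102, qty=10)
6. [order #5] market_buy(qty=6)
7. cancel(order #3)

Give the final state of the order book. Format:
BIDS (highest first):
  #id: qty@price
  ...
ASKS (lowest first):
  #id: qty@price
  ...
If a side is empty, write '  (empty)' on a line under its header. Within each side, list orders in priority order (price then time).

After op 1 [order #1] limit_buy(price=100, qty=10): fills=none; bids=[#1:10@100] asks=[-]
After op 2 [order #2] limit_sell(price=96, qty=1): fills=#1x#2:1@100; bids=[#1:9@100] asks=[-]
After op 3 cancel(order #1): fills=none; bids=[-] asks=[-]
After op 4 [order #3] limit_buy(price=104, qty=5): fills=none; bids=[#3:5@104] asks=[-]
After op 5 [order #4] limit_buy(price=102, qty=10): fills=none; bids=[#3:5@104 #4:10@102] asks=[-]
After op 6 [order #5] market_buy(qty=6): fills=none; bids=[#3:5@104 #4:10@102] asks=[-]
After op 7 cancel(order #3): fills=none; bids=[#4:10@102] asks=[-]

Answer: BIDS (highest first):
  #4: 10@102
ASKS (lowest first):
  (empty)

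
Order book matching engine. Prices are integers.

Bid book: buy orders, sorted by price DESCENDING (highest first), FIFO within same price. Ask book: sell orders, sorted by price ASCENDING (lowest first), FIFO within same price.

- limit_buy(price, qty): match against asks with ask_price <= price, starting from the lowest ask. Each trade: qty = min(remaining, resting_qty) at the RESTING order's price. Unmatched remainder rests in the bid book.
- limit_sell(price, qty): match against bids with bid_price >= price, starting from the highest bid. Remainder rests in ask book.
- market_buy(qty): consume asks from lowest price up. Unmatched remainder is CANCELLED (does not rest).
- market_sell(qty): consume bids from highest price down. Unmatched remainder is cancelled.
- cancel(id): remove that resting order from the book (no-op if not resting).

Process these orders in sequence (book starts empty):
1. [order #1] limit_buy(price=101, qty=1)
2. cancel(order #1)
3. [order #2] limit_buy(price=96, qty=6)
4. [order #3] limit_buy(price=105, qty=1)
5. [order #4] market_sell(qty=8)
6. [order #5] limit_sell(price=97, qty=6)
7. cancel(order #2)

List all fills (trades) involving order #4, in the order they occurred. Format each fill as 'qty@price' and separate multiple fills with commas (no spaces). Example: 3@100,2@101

Answer: 1@105,6@96

Derivation:
After op 1 [order #1] limit_buy(price=101, qty=1): fills=none; bids=[#1:1@101] asks=[-]
After op 2 cancel(order #1): fills=none; bids=[-] asks=[-]
After op 3 [order #2] limit_buy(price=96, qty=6): fills=none; bids=[#2:6@96] asks=[-]
After op 4 [order #3] limit_buy(price=105, qty=1): fills=none; bids=[#3:1@105 #2:6@96] asks=[-]
After op 5 [order #4] market_sell(qty=8): fills=#3x#4:1@105 #2x#4:6@96; bids=[-] asks=[-]
After op 6 [order #5] limit_sell(price=97, qty=6): fills=none; bids=[-] asks=[#5:6@97]
After op 7 cancel(order #2): fills=none; bids=[-] asks=[#5:6@97]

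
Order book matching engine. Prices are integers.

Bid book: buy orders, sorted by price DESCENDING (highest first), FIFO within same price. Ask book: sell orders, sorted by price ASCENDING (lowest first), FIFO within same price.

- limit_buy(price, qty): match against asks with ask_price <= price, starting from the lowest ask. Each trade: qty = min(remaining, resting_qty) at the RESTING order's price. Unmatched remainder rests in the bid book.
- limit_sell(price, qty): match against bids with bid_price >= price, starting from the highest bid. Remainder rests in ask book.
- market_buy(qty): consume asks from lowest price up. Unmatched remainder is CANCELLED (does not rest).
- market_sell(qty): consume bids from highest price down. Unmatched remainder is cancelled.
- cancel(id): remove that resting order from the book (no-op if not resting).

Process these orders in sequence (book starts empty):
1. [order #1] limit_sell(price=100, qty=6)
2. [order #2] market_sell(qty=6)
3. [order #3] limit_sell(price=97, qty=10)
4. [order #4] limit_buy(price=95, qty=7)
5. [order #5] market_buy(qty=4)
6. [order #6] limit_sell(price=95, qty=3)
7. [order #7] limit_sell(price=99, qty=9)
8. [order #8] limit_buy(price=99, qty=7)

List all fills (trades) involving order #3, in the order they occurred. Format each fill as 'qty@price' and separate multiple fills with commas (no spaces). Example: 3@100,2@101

Answer: 4@97,6@97

Derivation:
After op 1 [order #1] limit_sell(price=100, qty=6): fills=none; bids=[-] asks=[#1:6@100]
After op 2 [order #2] market_sell(qty=6): fills=none; bids=[-] asks=[#1:6@100]
After op 3 [order #3] limit_sell(price=97, qty=10): fills=none; bids=[-] asks=[#3:10@97 #1:6@100]
After op 4 [order #4] limit_buy(price=95, qty=7): fills=none; bids=[#4:7@95] asks=[#3:10@97 #1:6@100]
After op 5 [order #5] market_buy(qty=4): fills=#5x#3:4@97; bids=[#4:7@95] asks=[#3:6@97 #1:6@100]
After op 6 [order #6] limit_sell(price=95, qty=3): fills=#4x#6:3@95; bids=[#4:4@95] asks=[#3:6@97 #1:6@100]
After op 7 [order #7] limit_sell(price=99, qty=9): fills=none; bids=[#4:4@95] asks=[#3:6@97 #7:9@99 #1:6@100]
After op 8 [order #8] limit_buy(price=99, qty=7): fills=#8x#3:6@97 #8x#7:1@99; bids=[#4:4@95] asks=[#7:8@99 #1:6@100]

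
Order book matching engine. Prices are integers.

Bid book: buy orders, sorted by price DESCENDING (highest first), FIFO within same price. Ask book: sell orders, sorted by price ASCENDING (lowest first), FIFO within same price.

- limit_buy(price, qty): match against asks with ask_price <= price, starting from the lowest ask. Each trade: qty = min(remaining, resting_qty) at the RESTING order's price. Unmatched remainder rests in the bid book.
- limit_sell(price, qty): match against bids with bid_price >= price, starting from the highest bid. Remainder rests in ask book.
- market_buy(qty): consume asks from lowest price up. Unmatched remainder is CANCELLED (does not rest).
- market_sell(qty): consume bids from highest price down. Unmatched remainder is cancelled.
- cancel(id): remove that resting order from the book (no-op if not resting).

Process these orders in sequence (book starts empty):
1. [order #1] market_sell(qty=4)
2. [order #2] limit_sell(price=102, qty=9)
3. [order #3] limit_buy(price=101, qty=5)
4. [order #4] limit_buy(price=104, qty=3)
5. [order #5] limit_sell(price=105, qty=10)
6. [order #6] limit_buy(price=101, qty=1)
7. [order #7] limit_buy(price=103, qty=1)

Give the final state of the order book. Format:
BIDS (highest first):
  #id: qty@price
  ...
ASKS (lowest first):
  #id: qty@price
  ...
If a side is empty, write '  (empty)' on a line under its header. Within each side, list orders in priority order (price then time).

Answer: BIDS (highest first):
  #3: 5@101
  #6: 1@101
ASKS (lowest first):
  #2: 5@102
  #5: 10@105

Derivation:
After op 1 [order #1] market_sell(qty=4): fills=none; bids=[-] asks=[-]
After op 2 [order #2] limit_sell(price=102, qty=9): fills=none; bids=[-] asks=[#2:9@102]
After op 3 [order #3] limit_buy(price=101, qty=5): fills=none; bids=[#3:5@101] asks=[#2:9@102]
After op 4 [order #4] limit_buy(price=104, qty=3): fills=#4x#2:3@102; bids=[#3:5@101] asks=[#2:6@102]
After op 5 [order #5] limit_sell(price=105, qty=10): fills=none; bids=[#3:5@101] asks=[#2:6@102 #5:10@105]
After op 6 [order #6] limit_buy(price=101, qty=1): fills=none; bids=[#3:5@101 #6:1@101] asks=[#2:6@102 #5:10@105]
After op 7 [order #7] limit_buy(price=103, qty=1): fills=#7x#2:1@102; bids=[#3:5@101 #6:1@101] asks=[#2:5@102 #5:10@105]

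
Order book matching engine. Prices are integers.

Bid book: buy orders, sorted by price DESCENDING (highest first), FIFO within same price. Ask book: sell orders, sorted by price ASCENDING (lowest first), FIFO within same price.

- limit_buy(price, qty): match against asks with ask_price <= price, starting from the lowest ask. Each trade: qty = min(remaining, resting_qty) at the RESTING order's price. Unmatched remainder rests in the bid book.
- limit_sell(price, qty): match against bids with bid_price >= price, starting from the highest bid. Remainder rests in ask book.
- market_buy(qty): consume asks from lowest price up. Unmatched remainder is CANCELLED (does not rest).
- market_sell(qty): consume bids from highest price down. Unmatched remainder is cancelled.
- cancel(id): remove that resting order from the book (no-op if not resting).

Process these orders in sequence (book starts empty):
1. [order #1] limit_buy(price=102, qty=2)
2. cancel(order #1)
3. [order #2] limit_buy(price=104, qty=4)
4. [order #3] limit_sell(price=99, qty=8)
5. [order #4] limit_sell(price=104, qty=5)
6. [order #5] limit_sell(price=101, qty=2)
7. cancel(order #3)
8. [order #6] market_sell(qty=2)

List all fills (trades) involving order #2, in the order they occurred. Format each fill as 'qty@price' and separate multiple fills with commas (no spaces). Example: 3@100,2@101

After op 1 [order #1] limit_buy(price=102, qty=2): fills=none; bids=[#1:2@102] asks=[-]
After op 2 cancel(order #1): fills=none; bids=[-] asks=[-]
After op 3 [order #2] limit_buy(price=104, qty=4): fills=none; bids=[#2:4@104] asks=[-]
After op 4 [order #3] limit_sell(price=99, qty=8): fills=#2x#3:4@104; bids=[-] asks=[#3:4@99]
After op 5 [order #4] limit_sell(price=104, qty=5): fills=none; bids=[-] asks=[#3:4@99 #4:5@104]
After op 6 [order #5] limit_sell(price=101, qty=2): fills=none; bids=[-] asks=[#3:4@99 #5:2@101 #4:5@104]
After op 7 cancel(order #3): fills=none; bids=[-] asks=[#5:2@101 #4:5@104]
After op 8 [order #6] market_sell(qty=2): fills=none; bids=[-] asks=[#5:2@101 #4:5@104]

Answer: 4@104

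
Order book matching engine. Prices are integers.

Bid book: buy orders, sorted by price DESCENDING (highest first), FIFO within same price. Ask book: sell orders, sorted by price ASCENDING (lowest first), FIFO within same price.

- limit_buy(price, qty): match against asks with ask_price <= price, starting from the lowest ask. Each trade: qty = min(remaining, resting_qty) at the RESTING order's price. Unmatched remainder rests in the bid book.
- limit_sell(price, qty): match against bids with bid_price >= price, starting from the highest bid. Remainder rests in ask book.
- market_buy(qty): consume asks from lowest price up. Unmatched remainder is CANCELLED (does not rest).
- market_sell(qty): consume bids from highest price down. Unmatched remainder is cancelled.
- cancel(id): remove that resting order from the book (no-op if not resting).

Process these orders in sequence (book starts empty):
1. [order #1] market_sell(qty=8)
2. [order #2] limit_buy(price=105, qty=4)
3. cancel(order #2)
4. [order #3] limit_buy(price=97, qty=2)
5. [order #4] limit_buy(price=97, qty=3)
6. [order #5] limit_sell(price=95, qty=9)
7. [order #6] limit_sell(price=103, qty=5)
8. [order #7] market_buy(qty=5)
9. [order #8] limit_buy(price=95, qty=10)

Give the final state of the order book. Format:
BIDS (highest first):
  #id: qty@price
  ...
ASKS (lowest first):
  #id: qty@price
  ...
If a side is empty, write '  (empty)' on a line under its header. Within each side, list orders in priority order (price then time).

After op 1 [order #1] market_sell(qty=8): fills=none; bids=[-] asks=[-]
After op 2 [order #2] limit_buy(price=105, qty=4): fills=none; bids=[#2:4@105] asks=[-]
After op 3 cancel(order #2): fills=none; bids=[-] asks=[-]
After op 4 [order #3] limit_buy(price=97, qty=2): fills=none; bids=[#3:2@97] asks=[-]
After op 5 [order #4] limit_buy(price=97, qty=3): fills=none; bids=[#3:2@97 #4:3@97] asks=[-]
After op 6 [order #5] limit_sell(price=95, qty=9): fills=#3x#5:2@97 #4x#5:3@97; bids=[-] asks=[#5:4@95]
After op 7 [order #6] limit_sell(price=103, qty=5): fills=none; bids=[-] asks=[#5:4@95 #6:5@103]
After op 8 [order #7] market_buy(qty=5): fills=#7x#5:4@95 #7x#6:1@103; bids=[-] asks=[#6:4@103]
After op 9 [order #8] limit_buy(price=95, qty=10): fills=none; bids=[#8:10@95] asks=[#6:4@103]

Answer: BIDS (highest first):
  #8: 10@95
ASKS (lowest first):
  #6: 4@103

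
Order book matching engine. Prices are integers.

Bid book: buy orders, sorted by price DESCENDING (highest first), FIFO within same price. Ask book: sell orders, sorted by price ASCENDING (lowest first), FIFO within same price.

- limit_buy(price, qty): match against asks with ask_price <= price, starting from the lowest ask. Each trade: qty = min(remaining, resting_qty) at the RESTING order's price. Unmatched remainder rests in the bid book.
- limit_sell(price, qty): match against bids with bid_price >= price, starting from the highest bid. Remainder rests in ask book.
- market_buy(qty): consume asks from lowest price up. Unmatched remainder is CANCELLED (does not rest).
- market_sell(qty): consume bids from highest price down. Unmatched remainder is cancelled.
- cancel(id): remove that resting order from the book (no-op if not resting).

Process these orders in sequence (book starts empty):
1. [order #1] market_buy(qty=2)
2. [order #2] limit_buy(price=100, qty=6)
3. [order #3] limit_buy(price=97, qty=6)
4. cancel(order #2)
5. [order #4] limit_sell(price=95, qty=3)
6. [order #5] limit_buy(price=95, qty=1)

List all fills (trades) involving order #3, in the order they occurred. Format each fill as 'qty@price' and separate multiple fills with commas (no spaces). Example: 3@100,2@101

Answer: 3@97

Derivation:
After op 1 [order #1] market_buy(qty=2): fills=none; bids=[-] asks=[-]
After op 2 [order #2] limit_buy(price=100, qty=6): fills=none; bids=[#2:6@100] asks=[-]
After op 3 [order #3] limit_buy(price=97, qty=6): fills=none; bids=[#2:6@100 #3:6@97] asks=[-]
After op 4 cancel(order #2): fills=none; bids=[#3:6@97] asks=[-]
After op 5 [order #4] limit_sell(price=95, qty=3): fills=#3x#4:3@97; bids=[#3:3@97] asks=[-]
After op 6 [order #5] limit_buy(price=95, qty=1): fills=none; bids=[#3:3@97 #5:1@95] asks=[-]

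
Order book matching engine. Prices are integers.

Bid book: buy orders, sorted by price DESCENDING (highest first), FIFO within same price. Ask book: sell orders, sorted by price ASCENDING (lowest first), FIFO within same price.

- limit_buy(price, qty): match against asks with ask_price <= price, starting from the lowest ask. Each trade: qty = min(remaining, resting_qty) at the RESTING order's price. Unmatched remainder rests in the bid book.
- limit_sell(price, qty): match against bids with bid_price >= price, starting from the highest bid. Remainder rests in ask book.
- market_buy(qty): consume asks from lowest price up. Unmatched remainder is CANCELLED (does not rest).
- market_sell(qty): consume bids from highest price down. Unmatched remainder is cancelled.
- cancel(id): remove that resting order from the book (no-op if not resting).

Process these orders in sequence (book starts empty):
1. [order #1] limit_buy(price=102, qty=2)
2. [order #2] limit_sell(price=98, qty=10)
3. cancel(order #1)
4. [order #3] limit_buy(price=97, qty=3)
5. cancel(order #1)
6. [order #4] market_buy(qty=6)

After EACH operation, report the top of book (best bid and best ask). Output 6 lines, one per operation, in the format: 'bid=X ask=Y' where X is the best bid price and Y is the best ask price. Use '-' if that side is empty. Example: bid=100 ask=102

Answer: bid=102 ask=-
bid=- ask=98
bid=- ask=98
bid=97 ask=98
bid=97 ask=98
bid=97 ask=98

Derivation:
After op 1 [order #1] limit_buy(price=102, qty=2): fills=none; bids=[#1:2@102] asks=[-]
After op 2 [order #2] limit_sell(price=98, qty=10): fills=#1x#2:2@102; bids=[-] asks=[#2:8@98]
After op 3 cancel(order #1): fills=none; bids=[-] asks=[#2:8@98]
After op 4 [order #3] limit_buy(price=97, qty=3): fills=none; bids=[#3:3@97] asks=[#2:8@98]
After op 5 cancel(order #1): fills=none; bids=[#3:3@97] asks=[#2:8@98]
After op 6 [order #4] market_buy(qty=6): fills=#4x#2:6@98; bids=[#3:3@97] asks=[#2:2@98]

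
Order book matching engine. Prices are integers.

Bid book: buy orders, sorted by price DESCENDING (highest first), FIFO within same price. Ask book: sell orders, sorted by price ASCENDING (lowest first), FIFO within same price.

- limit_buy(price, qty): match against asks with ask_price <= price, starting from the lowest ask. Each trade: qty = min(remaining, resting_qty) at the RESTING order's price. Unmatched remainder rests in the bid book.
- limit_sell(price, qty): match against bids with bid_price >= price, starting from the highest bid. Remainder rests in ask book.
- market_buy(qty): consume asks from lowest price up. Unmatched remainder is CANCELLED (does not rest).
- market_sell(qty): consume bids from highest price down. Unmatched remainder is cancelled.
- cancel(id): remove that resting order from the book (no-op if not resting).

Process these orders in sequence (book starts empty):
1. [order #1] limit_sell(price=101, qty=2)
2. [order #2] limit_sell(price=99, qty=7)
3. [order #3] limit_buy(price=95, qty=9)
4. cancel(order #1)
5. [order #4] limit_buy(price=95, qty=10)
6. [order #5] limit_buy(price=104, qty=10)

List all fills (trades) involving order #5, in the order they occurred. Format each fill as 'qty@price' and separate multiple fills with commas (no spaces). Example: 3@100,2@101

After op 1 [order #1] limit_sell(price=101, qty=2): fills=none; bids=[-] asks=[#1:2@101]
After op 2 [order #2] limit_sell(price=99, qty=7): fills=none; bids=[-] asks=[#2:7@99 #1:2@101]
After op 3 [order #3] limit_buy(price=95, qty=9): fills=none; bids=[#3:9@95] asks=[#2:7@99 #1:2@101]
After op 4 cancel(order #1): fills=none; bids=[#3:9@95] asks=[#2:7@99]
After op 5 [order #4] limit_buy(price=95, qty=10): fills=none; bids=[#3:9@95 #4:10@95] asks=[#2:7@99]
After op 6 [order #5] limit_buy(price=104, qty=10): fills=#5x#2:7@99; bids=[#5:3@104 #3:9@95 #4:10@95] asks=[-]

Answer: 7@99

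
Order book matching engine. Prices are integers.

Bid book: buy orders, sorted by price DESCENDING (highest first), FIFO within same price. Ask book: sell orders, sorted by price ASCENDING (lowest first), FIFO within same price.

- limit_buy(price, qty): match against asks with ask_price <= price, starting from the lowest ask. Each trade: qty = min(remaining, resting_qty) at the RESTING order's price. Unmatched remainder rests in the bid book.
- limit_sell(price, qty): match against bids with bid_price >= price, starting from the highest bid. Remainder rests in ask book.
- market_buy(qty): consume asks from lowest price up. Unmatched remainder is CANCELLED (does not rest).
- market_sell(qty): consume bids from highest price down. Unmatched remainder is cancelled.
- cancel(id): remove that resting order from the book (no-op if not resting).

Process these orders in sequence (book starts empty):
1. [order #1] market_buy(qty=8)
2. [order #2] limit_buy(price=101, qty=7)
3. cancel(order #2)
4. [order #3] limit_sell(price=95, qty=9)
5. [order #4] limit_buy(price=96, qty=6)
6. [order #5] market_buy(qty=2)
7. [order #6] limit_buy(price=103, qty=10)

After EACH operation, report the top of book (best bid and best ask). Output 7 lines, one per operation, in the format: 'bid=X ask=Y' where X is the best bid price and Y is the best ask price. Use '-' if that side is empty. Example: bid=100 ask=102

Answer: bid=- ask=-
bid=101 ask=-
bid=- ask=-
bid=- ask=95
bid=- ask=95
bid=- ask=95
bid=103 ask=-

Derivation:
After op 1 [order #1] market_buy(qty=8): fills=none; bids=[-] asks=[-]
After op 2 [order #2] limit_buy(price=101, qty=7): fills=none; bids=[#2:7@101] asks=[-]
After op 3 cancel(order #2): fills=none; bids=[-] asks=[-]
After op 4 [order #3] limit_sell(price=95, qty=9): fills=none; bids=[-] asks=[#3:9@95]
After op 5 [order #4] limit_buy(price=96, qty=6): fills=#4x#3:6@95; bids=[-] asks=[#3:3@95]
After op 6 [order #5] market_buy(qty=2): fills=#5x#3:2@95; bids=[-] asks=[#3:1@95]
After op 7 [order #6] limit_buy(price=103, qty=10): fills=#6x#3:1@95; bids=[#6:9@103] asks=[-]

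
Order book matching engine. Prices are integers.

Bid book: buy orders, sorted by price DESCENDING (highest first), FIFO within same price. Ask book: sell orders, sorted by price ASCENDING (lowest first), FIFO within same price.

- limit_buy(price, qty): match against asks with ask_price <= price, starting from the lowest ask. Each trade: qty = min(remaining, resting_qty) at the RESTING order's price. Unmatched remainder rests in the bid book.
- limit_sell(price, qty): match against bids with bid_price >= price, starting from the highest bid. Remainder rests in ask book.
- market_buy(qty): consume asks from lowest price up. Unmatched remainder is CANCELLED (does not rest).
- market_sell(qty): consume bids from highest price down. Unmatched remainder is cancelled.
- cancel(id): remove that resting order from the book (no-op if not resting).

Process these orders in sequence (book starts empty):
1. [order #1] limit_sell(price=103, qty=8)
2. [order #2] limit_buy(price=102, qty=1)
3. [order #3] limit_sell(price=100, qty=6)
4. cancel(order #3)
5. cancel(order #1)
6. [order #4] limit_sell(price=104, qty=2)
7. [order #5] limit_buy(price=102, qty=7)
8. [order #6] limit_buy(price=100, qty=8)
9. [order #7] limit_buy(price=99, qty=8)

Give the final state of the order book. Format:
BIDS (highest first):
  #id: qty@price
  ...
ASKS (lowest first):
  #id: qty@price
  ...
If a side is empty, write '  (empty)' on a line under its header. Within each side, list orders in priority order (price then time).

Answer: BIDS (highest first):
  #5: 7@102
  #6: 8@100
  #7: 8@99
ASKS (lowest first):
  #4: 2@104

Derivation:
After op 1 [order #1] limit_sell(price=103, qty=8): fills=none; bids=[-] asks=[#1:8@103]
After op 2 [order #2] limit_buy(price=102, qty=1): fills=none; bids=[#2:1@102] asks=[#1:8@103]
After op 3 [order #3] limit_sell(price=100, qty=6): fills=#2x#3:1@102; bids=[-] asks=[#3:5@100 #1:8@103]
After op 4 cancel(order #3): fills=none; bids=[-] asks=[#1:8@103]
After op 5 cancel(order #1): fills=none; bids=[-] asks=[-]
After op 6 [order #4] limit_sell(price=104, qty=2): fills=none; bids=[-] asks=[#4:2@104]
After op 7 [order #5] limit_buy(price=102, qty=7): fills=none; bids=[#5:7@102] asks=[#4:2@104]
After op 8 [order #6] limit_buy(price=100, qty=8): fills=none; bids=[#5:7@102 #6:8@100] asks=[#4:2@104]
After op 9 [order #7] limit_buy(price=99, qty=8): fills=none; bids=[#5:7@102 #6:8@100 #7:8@99] asks=[#4:2@104]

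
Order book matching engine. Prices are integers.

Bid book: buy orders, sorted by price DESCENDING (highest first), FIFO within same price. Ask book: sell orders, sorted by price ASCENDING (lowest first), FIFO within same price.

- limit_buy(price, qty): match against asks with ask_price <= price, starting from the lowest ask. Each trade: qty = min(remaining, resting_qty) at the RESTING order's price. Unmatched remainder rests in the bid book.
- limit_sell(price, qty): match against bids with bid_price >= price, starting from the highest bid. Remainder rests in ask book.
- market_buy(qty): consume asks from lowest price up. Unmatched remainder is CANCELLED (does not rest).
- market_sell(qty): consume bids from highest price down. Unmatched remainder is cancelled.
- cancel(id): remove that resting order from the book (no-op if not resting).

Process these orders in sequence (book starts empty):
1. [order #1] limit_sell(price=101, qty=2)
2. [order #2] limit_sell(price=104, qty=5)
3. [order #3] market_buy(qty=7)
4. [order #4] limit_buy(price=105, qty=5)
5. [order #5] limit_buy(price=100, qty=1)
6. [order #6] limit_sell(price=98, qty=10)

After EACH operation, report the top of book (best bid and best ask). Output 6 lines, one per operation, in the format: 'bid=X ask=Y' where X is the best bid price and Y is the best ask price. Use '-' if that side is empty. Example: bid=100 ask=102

Answer: bid=- ask=101
bid=- ask=101
bid=- ask=-
bid=105 ask=-
bid=105 ask=-
bid=- ask=98

Derivation:
After op 1 [order #1] limit_sell(price=101, qty=2): fills=none; bids=[-] asks=[#1:2@101]
After op 2 [order #2] limit_sell(price=104, qty=5): fills=none; bids=[-] asks=[#1:2@101 #2:5@104]
After op 3 [order #3] market_buy(qty=7): fills=#3x#1:2@101 #3x#2:5@104; bids=[-] asks=[-]
After op 4 [order #4] limit_buy(price=105, qty=5): fills=none; bids=[#4:5@105] asks=[-]
After op 5 [order #5] limit_buy(price=100, qty=1): fills=none; bids=[#4:5@105 #5:1@100] asks=[-]
After op 6 [order #6] limit_sell(price=98, qty=10): fills=#4x#6:5@105 #5x#6:1@100; bids=[-] asks=[#6:4@98]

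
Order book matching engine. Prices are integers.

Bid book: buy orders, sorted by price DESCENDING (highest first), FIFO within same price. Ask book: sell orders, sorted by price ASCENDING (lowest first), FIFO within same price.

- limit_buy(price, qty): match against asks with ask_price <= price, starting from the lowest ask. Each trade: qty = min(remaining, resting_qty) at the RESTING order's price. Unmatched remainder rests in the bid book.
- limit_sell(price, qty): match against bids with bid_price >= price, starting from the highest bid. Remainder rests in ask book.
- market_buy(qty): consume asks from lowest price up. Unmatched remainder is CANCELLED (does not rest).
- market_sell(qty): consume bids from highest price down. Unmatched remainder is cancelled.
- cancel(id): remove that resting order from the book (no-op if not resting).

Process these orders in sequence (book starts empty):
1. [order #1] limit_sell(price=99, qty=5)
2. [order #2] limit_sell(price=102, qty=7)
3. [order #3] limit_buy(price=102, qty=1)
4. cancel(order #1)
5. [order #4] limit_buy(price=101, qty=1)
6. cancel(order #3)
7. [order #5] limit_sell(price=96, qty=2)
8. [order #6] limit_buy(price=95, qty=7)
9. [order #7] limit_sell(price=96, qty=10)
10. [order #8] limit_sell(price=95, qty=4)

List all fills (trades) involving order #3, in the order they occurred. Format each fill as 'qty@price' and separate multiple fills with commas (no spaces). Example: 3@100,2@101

Answer: 1@99

Derivation:
After op 1 [order #1] limit_sell(price=99, qty=5): fills=none; bids=[-] asks=[#1:5@99]
After op 2 [order #2] limit_sell(price=102, qty=7): fills=none; bids=[-] asks=[#1:5@99 #2:7@102]
After op 3 [order #3] limit_buy(price=102, qty=1): fills=#3x#1:1@99; bids=[-] asks=[#1:4@99 #2:7@102]
After op 4 cancel(order #1): fills=none; bids=[-] asks=[#2:7@102]
After op 5 [order #4] limit_buy(price=101, qty=1): fills=none; bids=[#4:1@101] asks=[#2:7@102]
After op 6 cancel(order #3): fills=none; bids=[#4:1@101] asks=[#2:7@102]
After op 7 [order #5] limit_sell(price=96, qty=2): fills=#4x#5:1@101; bids=[-] asks=[#5:1@96 #2:7@102]
After op 8 [order #6] limit_buy(price=95, qty=7): fills=none; bids=[#6:7@95] asks=[#5:1@96 #2:7@102]
After op 9 [order #7] limit_sell(price=96, qty=10): fills=none; bids=[#6:7@95] asks=[#5:1@96 #7:10@96 #2:7@102]
After op 10 [order #8] limit_sell(price=95, qty=4): fills=#6x#8:4@95; bids=[#6:3@95] asks=[#5:1@96 #7:10@96 #2:7@102]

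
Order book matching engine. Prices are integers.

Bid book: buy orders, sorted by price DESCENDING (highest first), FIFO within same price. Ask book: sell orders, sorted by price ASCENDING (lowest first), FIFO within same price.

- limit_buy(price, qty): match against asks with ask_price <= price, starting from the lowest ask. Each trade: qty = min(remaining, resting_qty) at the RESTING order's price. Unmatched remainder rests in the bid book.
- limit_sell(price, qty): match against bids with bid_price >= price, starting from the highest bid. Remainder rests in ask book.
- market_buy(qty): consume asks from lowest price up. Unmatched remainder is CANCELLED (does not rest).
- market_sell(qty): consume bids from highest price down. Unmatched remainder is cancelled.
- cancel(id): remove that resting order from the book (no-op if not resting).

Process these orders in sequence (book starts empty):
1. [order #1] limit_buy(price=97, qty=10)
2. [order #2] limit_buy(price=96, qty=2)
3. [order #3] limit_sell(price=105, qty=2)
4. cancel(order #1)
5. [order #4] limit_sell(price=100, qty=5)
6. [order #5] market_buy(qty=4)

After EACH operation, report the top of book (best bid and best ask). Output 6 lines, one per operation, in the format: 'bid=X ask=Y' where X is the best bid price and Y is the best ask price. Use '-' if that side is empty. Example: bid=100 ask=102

After op 1 [order #1] limit_buy(price=97, qty=10): fills=none; bids=[#1:10@97] asks=[-]
After op 2 [order #2] limit_buy(price=96, qty=2): fills=none; bids=[#1:10@97 #2:2@96] asks=[-]
After op 3 [order #3] limit_sell(price=105, qty=2): fills=none; bids=[#1:10@97 #2:2@96] asks=[#3:2@105]
After op 4 cancel(order #1): fills=none; bids=[#2:2@96] asks=[#3:2@105]
After op 5 [order #4] limit_sell(price=100, qty=5): fills=none; bids=[#2:2@96] asks=[#4:5@100 #3:2@105]
After op 6 [order #5] market_buy(qty=4): fills=#5x#4:4@100; bids=[#2:2@96] asks=[#4:1@100 #3:2@105]

Answer: bid=97 ask=-
bid=97 ask=-
bid=97 ask=105
bid=96 ask=105
bid=96 ask=100
bid=96 ask=100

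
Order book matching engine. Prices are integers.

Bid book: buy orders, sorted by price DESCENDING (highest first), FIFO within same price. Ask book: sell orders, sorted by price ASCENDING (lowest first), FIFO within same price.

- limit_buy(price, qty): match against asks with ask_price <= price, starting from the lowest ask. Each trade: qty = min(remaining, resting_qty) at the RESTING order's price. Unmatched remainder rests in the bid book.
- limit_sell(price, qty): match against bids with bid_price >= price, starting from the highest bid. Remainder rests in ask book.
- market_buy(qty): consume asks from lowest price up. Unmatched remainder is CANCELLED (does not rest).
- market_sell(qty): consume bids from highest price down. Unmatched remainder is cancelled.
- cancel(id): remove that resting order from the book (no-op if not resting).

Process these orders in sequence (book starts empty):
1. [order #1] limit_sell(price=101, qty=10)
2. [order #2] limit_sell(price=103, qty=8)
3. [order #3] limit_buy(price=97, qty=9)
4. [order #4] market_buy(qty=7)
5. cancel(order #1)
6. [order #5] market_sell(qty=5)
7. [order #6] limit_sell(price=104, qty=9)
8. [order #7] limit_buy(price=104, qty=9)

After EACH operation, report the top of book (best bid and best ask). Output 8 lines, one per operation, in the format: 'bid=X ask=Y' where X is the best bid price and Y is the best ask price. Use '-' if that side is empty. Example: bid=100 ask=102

After op 1 [order #1] limit_sell(price=101, qty=10): fills=none; bids=[-] asks=[#1:10@101]
After op 2 [order #2] limit_sell(price=103, qty=8): fills=none; bids=[-] asks=[#1:10@101 #2:8@103]
After op 3 [order #3] limit_buy(price=97, qty=9): fills=none; bids=[#3:9@97] asks=[#1:10@101 #2:8@103]
After op 4 [order #4] market_buy(qty=7): fills=#4x#1:7@101; bids=[#3:9@97] asks=[#1:3@101 #2:8@103]
After op 5 cancel(order #1): fills=none; bids=[#3:9@97] asks=[#2:8@103]
After op 6 [order #5] market_sell(qty=5): fills=#3x#5:5@97; bids=[#3:4@97] asks=[#2:8@103]
After op 7 [order #6] limit_sell(price=104, qty=9): fills=none; bids=[#3:4@97] asks=[#2:8@103 #6:9@104]
After op 8 [order #7] limit_buy(price=104, qty=9): fills=#7x#2:8@103 #7x#6:1@104; bids=[#3:4@97] asks=[#6:8@104]

Answer: bid=- ask=101
bid=- ask=101
bid=97 ask=101
bid=97 ask=101
bid=97 ask=103
bid=97 ask=103
bid=97 ask=103
bid=97 ask=104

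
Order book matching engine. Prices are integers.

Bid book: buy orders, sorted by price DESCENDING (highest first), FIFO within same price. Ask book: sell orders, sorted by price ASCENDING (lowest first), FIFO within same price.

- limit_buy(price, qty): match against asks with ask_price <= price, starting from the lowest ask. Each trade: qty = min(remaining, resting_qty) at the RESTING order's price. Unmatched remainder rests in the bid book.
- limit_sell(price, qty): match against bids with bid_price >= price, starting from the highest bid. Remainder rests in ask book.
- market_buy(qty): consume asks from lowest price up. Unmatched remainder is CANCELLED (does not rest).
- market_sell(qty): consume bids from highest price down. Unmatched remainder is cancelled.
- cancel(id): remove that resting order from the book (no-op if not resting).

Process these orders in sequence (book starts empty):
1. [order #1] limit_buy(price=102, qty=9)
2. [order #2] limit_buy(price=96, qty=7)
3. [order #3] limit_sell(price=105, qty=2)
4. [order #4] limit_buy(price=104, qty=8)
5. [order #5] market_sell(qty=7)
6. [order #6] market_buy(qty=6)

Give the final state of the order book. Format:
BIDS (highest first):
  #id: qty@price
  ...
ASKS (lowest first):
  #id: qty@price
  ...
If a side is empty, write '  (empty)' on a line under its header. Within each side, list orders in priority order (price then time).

Answer: BIDS (highest first):
  #4: 1@104
  #1: 9@102
  #2: 7@96
ASKS (lowest first):
  (empty)

Derivation:
After op 1 [order #1] limit_buy(price=102, qty=9): fills=none; bids=[#1:9@102] asks=[-]
After op 2 [order #2] limit_buy(price=96, qty=7): fills=none; bids=[#1:9@102 #2:7@96] asks=[-]
After op 3 [order #3] limit_sell(price=105, qty=2): fills=none; bids=[#1:9@102 #2:7@96] asks=[#3:2@105]
After op 4 [order #4] limit_buy(price=104, qty=8): fills=none; bids=[#4:8@104 #1:9@102 #2:7@96] asks=[#3:2@105]
After op 5 [order #5] market_sell(qty=7): fills=#4x#5:7@104; bids=[#4:1@104 #1:9@102 #2:7@96] asks=[#3:2@105]
After op 6 [order #6] market_buy(qty=6): fills=#6x#3:2@105; bids=[#4:1@104 #1:9@102 #2:7@96] asks=[-]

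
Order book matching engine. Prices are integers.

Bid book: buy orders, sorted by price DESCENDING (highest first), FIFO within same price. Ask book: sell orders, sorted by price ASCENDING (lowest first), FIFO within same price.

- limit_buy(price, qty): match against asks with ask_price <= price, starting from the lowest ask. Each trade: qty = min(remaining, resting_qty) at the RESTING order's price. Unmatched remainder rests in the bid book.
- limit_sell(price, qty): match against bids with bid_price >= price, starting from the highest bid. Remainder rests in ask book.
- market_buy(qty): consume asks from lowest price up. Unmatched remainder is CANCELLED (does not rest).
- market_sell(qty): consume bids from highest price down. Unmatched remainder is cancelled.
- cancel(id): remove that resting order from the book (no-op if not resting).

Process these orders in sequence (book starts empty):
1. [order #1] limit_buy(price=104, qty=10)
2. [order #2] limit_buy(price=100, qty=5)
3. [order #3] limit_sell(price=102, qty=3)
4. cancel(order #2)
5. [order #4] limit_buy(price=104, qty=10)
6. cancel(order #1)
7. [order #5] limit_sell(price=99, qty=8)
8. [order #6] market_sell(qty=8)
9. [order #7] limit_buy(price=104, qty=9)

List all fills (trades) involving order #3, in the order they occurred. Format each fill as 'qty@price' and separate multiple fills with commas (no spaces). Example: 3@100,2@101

After op 1 [order #1] limit_buy(price=104, qty=10): fills=none; bids=[#1:10@104] asks=[-]
After op 2 [order #2] limit_buy(price=100, qty=5): fills=none; bids=[#1:10@104 #2:5@100] asks=[-]
After op 3 [order #3] limit_sell(price=102, qty=3): fills=#1x#3:3@104; bids=[#1:7@104 #2:5@100] asks=[-]
After op 4 cancel(order #2): fills=none; bids=[#1:7@104] asks=[-]
After op 5 [order #4] limit_buy(price=104, qty=10): fills=none; bids=[#1:7@104 #4:10@104] asks=[-]
After op 6 cancel(order #1): fills=none; bids=[#4:10@104] asks=[-]
After op 7 [order #5] limit_sell(price=99, qty=8): fills=#4x#5:8@104; bids=[#4:2@104] asks=[-]
After op 8 [order #6] market_sell(qty=8): fills=#4x#6:2@104; bids=[-] asks=[-]
After op 9 [order #7] limit_buy(price=104, qty=9): fills=none; bids=[#7:9@104] asks=[-]

Answer: 3@104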